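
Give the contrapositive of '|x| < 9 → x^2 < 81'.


The contrapositive of (P → Q) is (¬Q → ¬P); it is logically equivalent to the original.
Here P = '|x| < 9' and Q = 'x^2 < 81'.

If not (x^2 < 81), then not (|x| < 9).


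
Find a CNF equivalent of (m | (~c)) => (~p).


Step 1: Rewrite as ¬(m ∨ (¬c)) ∨ (¬p) = (¬m ∧ ¬(¬c)) ∨ (¬p).
Step 2: Distribute ∨ over ∧.
Step 3: Eliminate any double negations (¬¬X = X).

((~m) | (~p)) & (c | (~p))


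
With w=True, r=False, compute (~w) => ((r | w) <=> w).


Substitute w=True, r=False:
~w = False
r | w = False | True = True
(r | w) <=> w = True <=> True = True
(~w) => ((r | w) <=> w) = False => True = True

True


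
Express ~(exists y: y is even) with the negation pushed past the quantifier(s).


¬(forall x: φ) = exists x: ¬φ, and ¬(exists x: φ) = forall x: ¬φ.
Apply to the existential statement.

forall y: ~(y is even)


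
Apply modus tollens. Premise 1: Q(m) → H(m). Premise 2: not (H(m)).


Modus tollens: from (P → Q) and ¬Q, infer ¬P.
Q = 'H(m)' is denied; since P → Q, P must also fail.

Not (Q(m)).


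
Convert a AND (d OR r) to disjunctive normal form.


Step 1: Distribute ∧ over ∨: a ∧ (d ∨ r) = (a ∧ d) ∨ (a ∧ r).

(a AND d) OR (a AND r)


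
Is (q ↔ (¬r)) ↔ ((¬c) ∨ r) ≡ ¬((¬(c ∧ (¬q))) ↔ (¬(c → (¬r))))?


Compare truth tables:
c | q | r | φ | ψ
-----------------
F | F | F | F | T
T | F | F | T | F
F | T | F | T | T
T | T | F | F | T
F | F | T | T | T
T | F | T | T | T
F | T | T | F | T
T | T | T | F | F
They differ at row 1 (c=F, q=F, r=F): φ=F but ψ=T.

No, they are not logically equivalent.


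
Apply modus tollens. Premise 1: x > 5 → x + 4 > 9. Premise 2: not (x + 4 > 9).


Modus tollens: from (P → Q) and ¬Q, infer ¬P.
Q = 'x + 4 > 9' is denied; since P → Q, P must also fail.

Not (x > 5).


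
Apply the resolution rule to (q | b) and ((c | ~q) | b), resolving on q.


The clauses contain complementary literals q and ~q.
Resolution eliminates this pair and disjoins the remaining literals (merging duplicates).

(b | c)


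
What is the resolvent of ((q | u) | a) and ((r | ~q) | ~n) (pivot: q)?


The clauses contain complementary literals q and ~q.
Resolution eliminates this pair and disjoins the remaining literals (merging duplicates).

(((a | u) | r) | ~n)


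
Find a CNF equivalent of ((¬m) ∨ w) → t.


Step 1: Rewrite as ¬((¬m) ∨ w) ∨ t = (¬(¬m) ∧ ¬w) ∨ t.
Step 2: Distribute ∨ over ∧.
Step 3: Eliminate any double negations (¬¬X = X).

(m ∨ t) ∧ ((¬w) ∨ t)


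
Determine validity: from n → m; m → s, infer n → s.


This matches the form of hypothetical syllogism: the conclusion follows in every model of the premises.

Valid.


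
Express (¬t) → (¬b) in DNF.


Step 1: Rewrite (¬t) → (¬b) as ¬(¬t) ∨ (¬b).
Step 2: Eliminate any double negations (¬¬X = X).

t ∨ (¬b)


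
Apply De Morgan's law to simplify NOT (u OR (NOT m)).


De Morgan: the negation of a disjunction is the conjunction of the negations.
Distribute NOT across OR, flipping it to AND, and negate each literal.

(NOT u) AND m


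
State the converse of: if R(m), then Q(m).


The converse of (P → Q) is (Q → P). It is not in general equivalent to the original.
Here P = 'R(m)' and Q = 'Q(m)'.

If Q(m), then R(m).


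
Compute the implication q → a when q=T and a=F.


Implication is false only when antecedent is true and consequent is false.
Substitute: q=T, a=F.
T → F evaluates to F.

F


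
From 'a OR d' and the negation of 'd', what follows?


Disjunctive syllogism: from (P ∨ Q) and ¬P, infer Q.
One disjunct, 'd', is ruled out; the other must hold.

a


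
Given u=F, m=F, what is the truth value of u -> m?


Implication is false only when antecedent is true and consequent is false.
Substitute: u=F, m=F.
F -> F evaluates to T.

T


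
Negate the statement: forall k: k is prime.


¬(forall x: φ) = exists x: ¬φ, and ¬(exists x: φ) = forall x: ¬φ.
Apply to the universal statement.

exists k: ~(k is prime)


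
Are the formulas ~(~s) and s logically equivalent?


Compare truth tables:
s | φ | ψ
---------
False | False | False
True | True | True
The columns φ and ψ agree on every row.

Yes, they are logically equivalent.


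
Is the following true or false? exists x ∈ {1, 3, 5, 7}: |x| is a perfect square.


Evaluate the predicate on each element: 1:True, 3:False, 5:False, 7:False.
Witness x = 1 satisfies the predicate.

True


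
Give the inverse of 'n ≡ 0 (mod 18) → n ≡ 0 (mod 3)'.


The inverse of (P → Q) is (¬P → ¬Q). It is equivalent to the converse, not to the original.
Here P = 'n ≡ 0 (mod 18)' and Q = 'n ≡ 0 (mod 3)'.

If not (n ≡ 0 (mod 18)), then not (n ≡ 0 (mod 3)).


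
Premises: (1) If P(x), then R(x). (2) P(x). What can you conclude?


Modus ponens: from (P → Q) and P, infer Q.
P = 'P(x)' is asserted, and P → Q holds, so Q follows.

R(x).


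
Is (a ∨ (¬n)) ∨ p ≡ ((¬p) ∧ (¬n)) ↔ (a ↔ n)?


Compare truth tables:
a | n | p | φ | ψ
-----------------
F | F | F | T | T
T | F | F | T | F
F | T | F | F | T
T | T | F | T | F
F | F | T | T | F
T | F | T | T | T
F | T | T | T | T
T | T | T | T | F
They differ at row 2 (a=T, n=F, p=F): φ=T but ψ=F.

No, they are not logically equivalent.


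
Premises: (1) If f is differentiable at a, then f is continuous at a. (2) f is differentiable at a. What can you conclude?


Modus ponens: from (P → Q) and P, infer Q.
P = 'f is differentiable at a' is asserted, and P → Q holds, so Q follows.

f is continuous at a.


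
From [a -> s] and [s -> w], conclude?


Hypothetical syllogism: from (P → Q) and (Q → R), infer (P → R).
Chain the two implications through the shared middle term 's'.

a -> w


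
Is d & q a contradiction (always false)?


Truth table over {d, q}:
d | q | φ
---------
False | False | False
True | False | False
False | True | False
True | True | True
Satisfying assignment at row 4: d=True, q=True gives True.

No, it is not a contradiction.


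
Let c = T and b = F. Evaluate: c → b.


Implication is false only when antecedent is true and consequent is false.
Substitute: c=T, b=F.
T → F evaluates to F.

F


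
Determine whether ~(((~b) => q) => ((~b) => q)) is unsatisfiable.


Truth table over {b, q}:
b | q | φ
---------
False | False | False
True | False | False
False | True | False
True | True | False
Every row is false.

Yes, it is a contradiction.


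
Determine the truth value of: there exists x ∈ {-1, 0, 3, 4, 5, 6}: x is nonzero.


Evaluate the predicate on each element: -1:T, 0:F, 3:T, 4:T, 5:T, 6:T.
Witness x = -1 satisfies the predicate.

T


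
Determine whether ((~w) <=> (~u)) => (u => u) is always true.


Build the truth table over {u, w}:
u | w | φ
---------
False | False | True
True | False | True
False | True | True
True | True | True
Every row evaluates to true.

Yes, it is a tautology.


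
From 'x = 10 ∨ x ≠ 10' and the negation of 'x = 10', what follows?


Disjunctive syllogism: from (P ∨ Q) and ¬P, infer Q.
One disjunct, 'x = 10', is ruled out; the other must hold.

x ≠ 10


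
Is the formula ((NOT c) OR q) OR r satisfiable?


Search for a satisfying assignment over {c, q, r}.
Try c=F, q=F, r=F: the formula evaluates to T.
A satisfying assignment exists.

Satisfiable.


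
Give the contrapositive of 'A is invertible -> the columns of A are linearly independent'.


The contrapositive of (P → Q) is (¬Q → ¬P); it is logically equivalent to the original.
Here P = 'A is invertible' and Q = 'the columns of A are linearly independent'.

If not (the columns of A are linearly independent), then not (A is invertible).


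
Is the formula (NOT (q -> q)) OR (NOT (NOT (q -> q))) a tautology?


Build the truth table over {q}:
q | φ
-----
F | T
T | T
Every row evaluates to true.

Yes, it is a tautology.


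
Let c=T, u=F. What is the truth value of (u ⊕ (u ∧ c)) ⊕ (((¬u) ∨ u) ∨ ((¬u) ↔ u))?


Substitute c=T, u=F:
u ∧ c = F ∧ T = F
u ⊕ (u ∧ c) = F ⊕ F = F
¬u = T
(¬u) ∨ u = T ∨ F = T
¬u = T
(¬u) ↔ u = T ↔ F = F
((¬u) ∨ u) ∨ ((¬u) ↔ u) = T ∨ F = T
(u ⊕ (u ∧ c)) ⊕ (((¬u) ∨ u) ∨ ((¬u) ↔ u)) = F ⊕ T = T

T


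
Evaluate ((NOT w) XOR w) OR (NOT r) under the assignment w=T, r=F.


Substitute w=T, r=F:
NOT w = F
(NOT w) XOR w = F XOR T = T
NOT r = T
((NOT w) XOR w) OR (NOT r) = T OR T = T

T


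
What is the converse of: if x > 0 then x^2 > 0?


The converse of (P → Q) is (Q → P). It is not in general equivalent to the original.
Here P = 'x > 0' and Q = 'x^2 > 0'.

If x^2 > 0, then x > 0.


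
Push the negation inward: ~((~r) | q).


De Morgan: the negation of a disjunction is the conjunction of the negations.
Distribute ~ across |, flipping it to &, and negate each literal.

r & (~q)


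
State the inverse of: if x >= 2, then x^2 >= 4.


The inverse of (P → Q) is (¬P → ¬Q). It is equivalent to the converse, not to the original.
Here P = 'x >= 2' and Q = 'x^2 >= 4'.

If not (x >= 2), then not (x^2 >= 4).


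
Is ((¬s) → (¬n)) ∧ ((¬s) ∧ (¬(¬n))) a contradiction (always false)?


Truth table over {n, s}:
n | s | φ
---------
F | F | F
T | F | F
F | T | F
T | T | F
Every row is false.

Yes, it is a contradiction.


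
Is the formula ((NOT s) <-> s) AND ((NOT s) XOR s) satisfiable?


Check all 2 assignments over {s}:
s | φ
-----
F | F
T | F
No assignment makes the formula true.

Unsatisfiable.


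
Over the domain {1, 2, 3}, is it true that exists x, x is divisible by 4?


Evaluate the predicate on each element: 1:False, 2:False, 3:False.
No element satisfies the predicate.

False


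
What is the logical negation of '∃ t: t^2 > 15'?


¬(∀ x: φ) = ∃ x: ¬φ, and ¬(∃ x: φ) = ∀ x: ¬φ.
Apply to the existential statement.

∀ t: ¬(t^2 > 15)


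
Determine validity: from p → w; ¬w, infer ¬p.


This matches the form of modus tollens: the conclusion follows in every model of the premises.

Valid.


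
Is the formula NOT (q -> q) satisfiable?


Check all 2 assignments over {q}:
q | φ
-----
F | F
T | F
No assignment makes the formula true.

Unsatisfiable.


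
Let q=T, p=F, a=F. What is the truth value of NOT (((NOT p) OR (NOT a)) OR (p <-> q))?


Substitute q=T, p=F, a=F:
NOT p = T
NOT a = T
(NOT p) OR (NOT a) = T OR T = T
p <-> q = F <-> T = F
((NOT p) OR (NOT a)) OR (p <-> q) = T OR F = T
NOT (((NOT p) OR (NOT a)) OR (p <-> q)) = F

F


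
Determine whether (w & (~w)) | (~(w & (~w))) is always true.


Build the truth table over {w}:
w | φ
-----
False | True
True | True
Every row evaluates to true.

Yes, it is a tautology.


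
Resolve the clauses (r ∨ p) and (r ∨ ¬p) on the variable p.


The clauses contain complementary literals p and ¬p.
Resolution eliminates this pair and disjoins the remaining literals (merging duplicates).

r


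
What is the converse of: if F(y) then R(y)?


The converse of (P → Q) is (Q → P). It is not in general equivalent to the original.
Here P = 'F(y)' and Q = 'R(y)'.

If R(y), then F(y).


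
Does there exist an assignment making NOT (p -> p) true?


Check all 2 assignments over {p}:
p | φ
-----
F | F
T | F
No assignment makes the formula true.

Unsatisfiable.


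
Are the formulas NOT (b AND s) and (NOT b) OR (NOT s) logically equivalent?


Compare truth tables:
b | s | φ | ψ
-------------
F | F | T | T
T | F | T | T
F | T | T | T
T | T | F | F
The columns φ and ψ agree on every row.

Yes, they are logically equivalent.


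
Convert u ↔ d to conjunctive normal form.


Step 1: Rewrite u ↔ d as (u → d) ∧ (d → u).
Step 2: Rewrite each implication as a disjunction.

((¬u) ∨ d) ∧ ((¬d) ∨ u)


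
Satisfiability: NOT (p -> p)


Check all 2 assignments over {p}:
p | φ
-----
F | F
T | F
No assignment makes the formula true.

Unsatisfiable.


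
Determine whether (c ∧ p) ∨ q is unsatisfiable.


Truth table over {c, p, q}:
c | p | q | φ
-------------
F | F | F | F
T | F | F | F
F | T | F | F
T | T | F | T
F | F | T | T
T | F | T | T
F | T | T | T
T | T | T | T
Satisfying assignment at row 4: c=T, p=T, q=F gives T.

No, it is not a contradiction.


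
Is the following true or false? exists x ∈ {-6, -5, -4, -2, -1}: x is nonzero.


Evaluate the predicate on each element: -6:True, -5:True, -4:True, -2:True, -1:True.
Witness x = -6 satisfies the predicate.

True


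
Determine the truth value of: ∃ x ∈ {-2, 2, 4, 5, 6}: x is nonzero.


Evaluate the predicate on each element: -2:T, 2:T, 4:T, 5:T, 6:T.
Witness x = -2 satisfies the predicate.

T


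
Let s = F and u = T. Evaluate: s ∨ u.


Disjunction is false only when both operands are false.
Substitute: s=F, u=T.
F ∨ T evaluates to T.

T


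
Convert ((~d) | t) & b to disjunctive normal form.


Step 1: Distribute ∧ over ∨: ((¬d) ∨ t) ∧ b = ((¬d) ∧ b) ∨ (t ∧ b).

((~d) & b) | (t & b)


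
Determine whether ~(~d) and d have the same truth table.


Compare truth tables:
d | φ | ψ
---------
False | False | False
True | True | True
The columns φ and ψ agree on every row.

Yes, they are logically equivalent.


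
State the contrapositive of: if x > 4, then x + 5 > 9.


The contrapositive of (P → Q) is (¬Q → ¬P); it is logically equivalent to the original.
Here P = 'x > 4' and Q = 'x + 5 > 9'.

If not (x + 5 > 9), then not (x > 4).


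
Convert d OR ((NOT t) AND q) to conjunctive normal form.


Step 1: Distribute ∨ over ∧: d ∨ ((¬t) ∧ q) = (d ∨ (¬t)) ∧ (d ∨ q).

(d OR (NOT t)) AND (d OR q)


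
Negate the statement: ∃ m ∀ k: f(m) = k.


Negation flips each quantifier (∀↔∃) and negates the inner predicate.
¬(∃ m ∀ k: φ) = ∀ m ∃ k: ¬φ.

∀ m ∃ k: ¬(f(m) = k)


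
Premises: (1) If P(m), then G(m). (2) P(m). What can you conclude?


Modus ponens: from (P → Q) and P, infer Q.
P = 'P(m)' is asserted, and P → Q holds, so Q follows.

G(m).


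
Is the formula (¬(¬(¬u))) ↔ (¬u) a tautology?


Build the truth table over {u}:
u | φ
-----
F | T
T | T
Every row evaluates to true.

Yes, it is a tautology.


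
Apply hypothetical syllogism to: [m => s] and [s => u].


Hypothetical syllogism: from (P → Q) and (Q → R), infer (P → R).
Chain the two implications through the shared middle term 's'.

m => u


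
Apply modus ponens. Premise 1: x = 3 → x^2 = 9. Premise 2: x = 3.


Modus ponens: from (P → Q) and P, infer Q.
P = 'x = 3' is asserted, and P → Q holds, so Q follows.

x^2 = 9.


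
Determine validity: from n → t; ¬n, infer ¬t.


This is denying the antecedent (fallacy). There exist truth assignments where the premises are all true but the conclusion is false.

Invalid.


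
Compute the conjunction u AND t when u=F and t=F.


Conjunction is true only when both operands are true.
Substitute: u=F, t=F.
F AND F evaluates to F.

F


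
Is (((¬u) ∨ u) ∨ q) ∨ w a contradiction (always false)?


Truth table over {q, u, w}:
q | u | w | φ
-------------
F | F | F | T
T | F | F | T
F | T | F | T
T | T | F | T
F | F | T | T
T | F | T | T
F | T | T | T
T | T | T | T
Satisfying assignment at row 1: q=F, u=F, w=F gives T.

No, it is not a contradiction.


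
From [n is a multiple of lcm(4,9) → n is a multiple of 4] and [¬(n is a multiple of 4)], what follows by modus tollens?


Modus tollens: from (P → Q) and ¬Q, infer ¬P.
Q = 'n is a multiple of 4' is denied; since P → Q, P must also fail.

Not (n is a multiple of lcm(4,9)).


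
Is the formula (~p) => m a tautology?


Build the truth table over {m, p}:
m | p | φ
---------
False | False | False
True | False | True
False | True | True
True | True | True
Counterexample at row 1: with m=False, p=False, the formula is False.

No, it is not a tautology.


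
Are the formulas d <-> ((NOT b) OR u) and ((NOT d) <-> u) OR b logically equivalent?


Compare truth tables:
b | d | u | φ | ψ
-----------------
F | F | F | F | F
T | F | F | T | T
F | T | F | T | T
T | T | F | F | T
F | F | T | F | T
T | F | T | F | T
F | T | T | T | F
T | T | T | T | T
They differ at row 4 (b=T, d=T, u=F): φ=F but ψ=T.

No, they are not logically equivalent.


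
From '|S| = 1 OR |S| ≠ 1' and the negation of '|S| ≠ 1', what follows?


Disjunctive syllogism: from (P ∨ Q) and ¬P, infer Q.
One disjunct, '|S| ≠ 1', is ruled out; the other must hold.

|S| = 1


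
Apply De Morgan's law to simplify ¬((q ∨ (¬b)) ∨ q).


De Morgan: the negation of a disjunction is the conjunction of the negations.
Distribute ¬ across ∨, flipping it to ∧, and negate each literal.

((¬q) ∧ b) ∧ (¬q)


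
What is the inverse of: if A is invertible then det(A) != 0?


The inverse of (P → Q) is (¬P → ¬Q). It is equivalent to the converse, not to the original.
Here P = 'A is invertible' and Q = 'det(A) != 0'.

If not (A is invertible), then not (det(A) != 0).


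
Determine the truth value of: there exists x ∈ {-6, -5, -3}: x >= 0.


Evaluate the predicate on each element: -6:F, -5:F, -3:F.
No element satisfies the predicate.

F


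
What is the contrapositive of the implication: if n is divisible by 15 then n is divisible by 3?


The contrapositive of (P → Q) is (¬Q → ¬P); it is logically equivalent to the original.
Here P = 'n is divisible by 15' and Q = 'n is divisible by 3'.

If not (n is divisible by 3), then not (n is divisible by 15).


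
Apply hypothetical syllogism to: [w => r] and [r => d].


Hypothetical syllogism: from (P → Q) and (Q → R), infer (P → R).
Chain the two implications through the shared middle term 'r'.

w => d


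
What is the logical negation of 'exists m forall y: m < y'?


Negation flips each quantifier (∀↔∃) and negates the inner predicate.
¬(exists m forall y: φ) = forall m exists y: ¬φ.

forall m exists y: ~(m < y)


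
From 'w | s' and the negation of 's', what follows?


Disjunctive syllogism: from (P ∨ Q) and ¬P, infer Q.
One disjunct, 's', is ruled out; the other must hold.

w


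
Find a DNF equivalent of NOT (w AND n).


Step 1: Apply De Morgan: ¬(w ∧ n) = ¬w ∨ ¬n.

(NOT w) OR (NOT n)


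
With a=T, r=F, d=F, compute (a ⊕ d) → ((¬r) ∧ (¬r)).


Substitute a=T, r=F, d=F:
a ⊕ d = T ⊕ F = T
¬r = T
¬r = T
(¬r) ∧ (¬r) = T ∧ T = T
(a ⊕ d) → ((¬r) ∧ (¬r)) = T → T = T

T


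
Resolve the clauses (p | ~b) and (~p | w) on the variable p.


The clauses contain complementary literals p and ~p.
Resolution eliminates this pair and disjoins the remaining literals (merging duplicates).

(~b | w)


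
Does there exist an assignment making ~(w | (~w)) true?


Check all 2 assignments over {w}:
w | φ
-----
False | False
True | False
No assignment makes the formula true.

Unsatisfiable.


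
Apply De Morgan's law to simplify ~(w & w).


De Morgan: the negation of a conjunction is the disjunction of the negations.
Distribute ~ across &, flipping it to |, and negate each literal.

(~w) | (~w)


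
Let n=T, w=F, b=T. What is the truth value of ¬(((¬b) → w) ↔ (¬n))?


Substitute n=T, w=F, b=T:
¬b = F
(¬b) → w = F → F = T
¬n = F
((¬b) → w) ↔ (¬n) = T ↔ F = F
¬(((¬b) → w) ↔ (¬n)) = T

T


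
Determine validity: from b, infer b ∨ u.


This matches the form of disjunction introduction: the conclusion follows in every model of the premises.

Valid.


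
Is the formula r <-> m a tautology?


Build the truth table over {m, r}:
m | r | φ
---------
F | F | T
T | F | F
F | T | F
T | T | T
Counterexample at row 2: with m=T, r=F, the formula is F.

No, it is not a tautology.


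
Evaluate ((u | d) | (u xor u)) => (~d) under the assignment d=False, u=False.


Substitute d=False, u=False:
u | d = False | False = False
u xor u = False xor False = False
(u | d) | (u xor u) = False | False = False
~d = True
((u | d) | (u xor u)) => (~d) = False => True = True

True


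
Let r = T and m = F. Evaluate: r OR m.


Disjunction is false only when both operands are false.
Substitute: r=T, m=F.
T OR F evaluates to T.

T


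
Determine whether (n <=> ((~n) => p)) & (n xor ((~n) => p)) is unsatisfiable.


Truth table over {n, p}:
n | p | φ
---------
False | False | False
True | False | False
False | True | False
True | True | False
Every row is false.

Yes, it is a contradiction.


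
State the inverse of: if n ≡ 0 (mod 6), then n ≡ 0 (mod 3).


The inverse of (P → Q) is (¬P → ¬Q). It is equivalent to the converse, not to the original.
Here P = 'n ≡ 0 (mod 6)' and Q = 'n ≡ 0 (mod 3)'.

If not (n ≡ 0 (mod 6)), then not (n ≡ 0 (mod 3)).


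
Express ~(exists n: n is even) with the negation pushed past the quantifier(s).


¬(forall x: φ) = exists x: ¬φ, and ¬(exists x: φ) = forall x: ¬φ.
Apply to the existential statement.

forall n: ~(n is even)


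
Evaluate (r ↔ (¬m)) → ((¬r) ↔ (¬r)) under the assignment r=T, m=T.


Substitute r=T, m=T:
¬m = F
r ↔ (¬m) = T ↔ F = F
¬r = F
¬r = F
(¬r) ↔ (¬r) = F ↔ F = T
(r ↔ (¬m)) → ((¬r) ↔ (¬r)) = F → T = T

T


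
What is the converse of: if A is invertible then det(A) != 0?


The converse of (P → Q) is (Q → P). It is not in general equivalent to the original.
Here P = 'A is invertible' and Q = 'det(A) != 0'.

If det(A) != 0, then A is invertible.


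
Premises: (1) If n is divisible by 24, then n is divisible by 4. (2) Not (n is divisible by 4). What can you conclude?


Modus tollens: from (P → Q) and ¬Q, infer ¬P.
Q = 'n is divisible by 4' is denied; since P → Q, P must also fail.

Not (n is divisible by 24).


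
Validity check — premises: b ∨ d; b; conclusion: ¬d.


This is affirming a disjunct (fallacy). There exist truth assignments where the premises are all true but the conclusion is false.

Invalid.


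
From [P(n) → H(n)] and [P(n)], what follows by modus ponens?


Modus ponens: from (P → Q) and P, infer Q.
P = 'P(n)' is asserted, and P → Q holds, so Q follows.

H(n).


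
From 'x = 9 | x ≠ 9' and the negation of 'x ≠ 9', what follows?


Disjunctive syllogism: from (P ∨ Q) and ¬P, infer Q.
One disjunct, 'x ≠ 9', is ruled out; the other must hold.

x = 9


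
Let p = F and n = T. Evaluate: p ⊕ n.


Exclusive or is true when exactly one operand is true.
Substitute: p=F, n=T.
F ⊕ T evaluates to T.

T


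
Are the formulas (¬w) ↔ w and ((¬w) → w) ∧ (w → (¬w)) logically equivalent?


Compare truth tables:
w | φ | ψ
---------
F | F | F
T | F | F
The columns φ and ψ agree on every row.

Yes, they are logically equivalent.


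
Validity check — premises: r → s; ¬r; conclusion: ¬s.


This is denying the antecedent (fallacy). There exist truth assignments where the premises are all true but the conclusion is false.

Invalid.


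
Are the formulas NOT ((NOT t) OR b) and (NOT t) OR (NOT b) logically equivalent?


Compare truth tables:
b | t | φ | ψ
-------------
F | F | F | T
T | F | F | T
F | T | T | T
T | T | F | F
They differ at row 1 (b=F, t=F): φ=F but ψ=T.

No, they are not logically equivalent.


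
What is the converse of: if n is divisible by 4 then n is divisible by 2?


The converse of (P → Q) is (Q → P). It is not in general equivalent to the original.
Here P = 'n is divisible by 4' and Q = 'n is divisible by 2'.

If n is divisible by 2, then n is divisible by 4.


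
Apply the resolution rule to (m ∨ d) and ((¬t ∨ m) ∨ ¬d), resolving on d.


The clauses contain complementary literals d and ¬d.
Resolution eliminates this pair and disjoins the remaining literals (merging duplicates).

(m ∨ ¬t)


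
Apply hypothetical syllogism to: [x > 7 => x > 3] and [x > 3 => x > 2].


Hypothetical syllogism: from (P → Q) and (Q → R), infer (P → R).
Chain the two implications through the shared middle term 'x > 3'.

x > 7 => x > 2


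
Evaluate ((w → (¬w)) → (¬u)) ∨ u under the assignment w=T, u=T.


Substitute w=T, u=T:
¬w = F
w → (¬w) = T → F = F
¬u = F
(w → (¬w)) → (¬u) = F → F = T
((w → (¬w)) → (¬u)) ∨ u = T ∨ T = T

T


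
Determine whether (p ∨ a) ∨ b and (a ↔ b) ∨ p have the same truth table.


Compare truth tables:
a | b | p | φ | ψ
-----------------
F | F | F | F | T
T | F | F | T | F
F | T | F | T | F
T | T | F | T | T
F | F | T | T | T
T | F | T | T | T
F | T | T | T | T
T | T | T | T | T
They differ at row 1 (a=F, b=F, p=F): φ=F but ψ=T.

No, they are not logically equivalent.


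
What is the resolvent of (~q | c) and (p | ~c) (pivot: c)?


The clauses contain complementary literals c and ~c.
Resolution eliminates this pair and disjoins the remaining literals (merging duplicates).

(~q | p)


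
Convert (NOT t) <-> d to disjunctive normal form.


Step 1: (¬t) ↔ d is true exactly when both agree: ((¬t) ∧ d) ∨ (¬(¬t) ∧ ¬d).
Step 2: Eliminate any double negations (¬¬X = X).

((NOT t) AND d) OR (t AND (NOT d))


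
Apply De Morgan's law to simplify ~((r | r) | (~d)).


De Morgan: the negation of a disjunction is the conjunction of the negations.
Distribute ~ across |, flipping it to &, and negate each literal.

((~r) & (~r)) & d


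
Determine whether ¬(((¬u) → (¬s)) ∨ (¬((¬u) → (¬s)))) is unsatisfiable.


Truth table over {s, u}:
s | u | φ
---------
F | F | F
T | F | F
F | T | F
T | T | F
Every row is false.

Yes, it is a contradiction.


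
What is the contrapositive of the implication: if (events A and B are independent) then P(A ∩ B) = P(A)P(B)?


The contrapositive of (P → Q) is (¬Q → ¬P); it is logically equivalent to the original.
Here P = '(events A and B are independent)' and Q = 'P(A ∩ B) = P(A)P(B)'.

If not (P(A ∩ B) = P(A)P(B)), then not ((events A and B are independent)).


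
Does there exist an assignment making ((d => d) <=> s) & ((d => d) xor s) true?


Check all 4 assignments over {d, s}:
d | s | φ
---------
False | False | False
True | False | False
False | True | False
True | True | False
No assignment makes the formula true.

Unsatisfiable.


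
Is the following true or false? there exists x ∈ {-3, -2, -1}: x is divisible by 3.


Evaluate the predicate on each element: -3:T, -2:F, -1:F.
Witness x = -3 satisfies the predicate.

T


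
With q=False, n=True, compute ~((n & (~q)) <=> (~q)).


Substitute q=False, n=True:
~q = True
n & (~q) = True & True = True
~q = True
(n & (~q)) <=> (~q) = True <=> True = True
~((n & (~q)) <=> (~q)) = False

False


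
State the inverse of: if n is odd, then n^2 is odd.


The inverse of (P → Q) is (¬P → ¬Q). It is equivalent to the converse, not to the original.
Here P = 'n is odd' and Q = 'n^2 is odd'.

If not (n is odd), then not (n^2 is odd).


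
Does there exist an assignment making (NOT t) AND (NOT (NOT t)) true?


Check all 2 assignments over {t}:
t | φ
-----
F | F
T | F
No assignment makes the formula true.

Unsatisfiable.


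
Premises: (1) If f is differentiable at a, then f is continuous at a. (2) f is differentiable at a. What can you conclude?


Modus ponens: from (P → Q) and P, infer Q.
P = 'f is differentiable at a' is asserted, and P → Q holds, so Q follows.

f is continuous at a.


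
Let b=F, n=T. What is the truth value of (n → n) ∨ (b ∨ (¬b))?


Substitute b=F, n=T:
n → n = T → T = T
¬b = T
b ∨ (¬b) = F ∨ T = T
(n → n) ∨ (b ∨ (¬b)) = T ∨ T = T

T


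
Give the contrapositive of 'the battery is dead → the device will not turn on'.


The contrapositive of (P → Q) is (¬Q → ¬P); it is logically equivalent to the original.
Here P = 'the battery is dead' and Q = 'the device will not turn on'.

If not (the device will not turn on), then not (the battery is dead).


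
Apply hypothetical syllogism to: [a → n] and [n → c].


Hypothetical syllogism: from (P → Q) and (Q → R), infer (P → R).
Chain the two implications through the shared middle term 'n'.

a → c


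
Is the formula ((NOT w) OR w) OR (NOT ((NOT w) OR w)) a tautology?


Build the truth table over {w}:
w | φ
-----
F | T
T | T
Every row evaluates to true.

Yes, it is a tautology.


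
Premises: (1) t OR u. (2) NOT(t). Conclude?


Disjunctive syllogism: from (P ∨ Q) and ¬P, infer Q.
One disjunct, 't', is ruled out; the other must hold.

u


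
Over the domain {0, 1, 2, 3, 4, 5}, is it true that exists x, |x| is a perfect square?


Evaluate the predicate on each element: 0:True, 1:True, 2:False, 3:False, 4:True, 5:False.
Witness x = 0 satisfies the predicate.

True


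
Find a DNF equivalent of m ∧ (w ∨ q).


Step 1: Distribute ∧ over ∨: m ∧ (w ∨ q) = (m ∧ w) ∨ (m ∧ q).

(m ∧ w) ∨ (m ∧ q)


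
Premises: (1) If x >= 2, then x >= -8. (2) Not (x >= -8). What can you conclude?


Modus tollens: from (P → Q) and ¬Q, infer ¬P.
Q = 'x >= -8' is denied; since P → Q, P must also fail.

Not (x >= 2).


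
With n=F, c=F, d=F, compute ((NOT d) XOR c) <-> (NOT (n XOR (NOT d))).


Substitute n=F, c=F, d=F:
NOT d = T
(NOT d) XOR c = T XOR F = T
NOT d = T
n XOR (NOT d) = F XOR T = T
NOT (n XOR (NOT d)) = F
((NOT d) XOR c) <-> (NOT (n XOR (NOT d))) = T <-> F = F

F


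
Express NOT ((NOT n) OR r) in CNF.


Step 1: Apply De Morgan: ¬((¬n) ∨ r) = ¬(¬n) ∧ ¬r.
Step 2: Eliminate any double negations (¬¬X = X).

n AND (NOT r)


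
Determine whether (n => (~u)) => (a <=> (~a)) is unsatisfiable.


Truth table over {a, n, u}:
a | n | u | φ
-------------
False | False | False | False
True | False | False | False
False | True | False | False
True | True | False | False
False | False | True | False
True | False | True | False
False | True | True | True
True | True | True | True
Satisfying assignment at row 7: a=False, n=True, u=True gives True.

No, it is not a contradiction.


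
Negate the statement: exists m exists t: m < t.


Negation flips each quantifier (∀↔∃) and negates the inner predicate.
¬(exists m exists t: φ) = forall m forall t: ¬φ.

forall m forall t: ~(m < t)


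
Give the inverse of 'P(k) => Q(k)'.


The inverse of (P → Q) is (¬P → ¬Q). It is equivalent to the converse, not to the original.
Here P = 'P(k)' and Q = 'Q(k)'.

If not (P(k)), then not (Q(k)).


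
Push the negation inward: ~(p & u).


De Morgan: the negation of a conjunction is the disjunction of the negations.
Distribute ~ across &, flipping it to |, and negate each literal.

(~p) | (~u)


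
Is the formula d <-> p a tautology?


Build the truth table over {d, p}:
d | p | φ
---------
F | F | T
T | F | F
F | T | F
T | T | T
Counterexample at row 2: with d=T, p=F, the formula is F.

No, it is not a tautology.


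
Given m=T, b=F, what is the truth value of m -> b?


Implication is false only when antecedent is true and consequent is false.
Substitute: m=T, b=F.
T -> F evaluates to F.

F


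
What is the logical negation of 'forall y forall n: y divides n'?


Negation flips each quantifier (∀↔∃) and negates the inner predicate.
¬(forall y forall n: φ) = exists y exists n: ¬φ.

exists y exists n: ~(y divides n)


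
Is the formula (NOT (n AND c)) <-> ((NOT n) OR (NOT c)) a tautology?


Build the truth table over {c, n}:
c | n | φ
---------
F | F | T
T | F | T
F | T | T
T | T | T
Every row evaluates to true.

Yes, it is a tautology.


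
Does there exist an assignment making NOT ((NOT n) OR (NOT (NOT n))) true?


Check all 2 assignments over {n}:
n | φ
-----
F | F
T | F
No assignment makes the formula true.

Unsatisfiable.


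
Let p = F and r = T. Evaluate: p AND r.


Conjunction is true only when both operands are true.
Substitute: p=F, r=T.
F AND T evaluates to F.

F


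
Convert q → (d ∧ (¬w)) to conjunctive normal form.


Step 1: Rewrite q → (d ∧ (¬w)) as ¬q ∨ (d ∧ (¬w)).
Step 2: Distribute ∨ over ∧.

((¬q) ∨ d) ∧ ((¬q) ∨ (¬w))


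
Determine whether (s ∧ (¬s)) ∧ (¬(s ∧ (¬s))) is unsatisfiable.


Truth table over {s}:
s | φ
-----
F | F
T | F
Every row is false.

Yes, it is a contradiction.


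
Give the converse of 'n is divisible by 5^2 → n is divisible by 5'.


The converse of (P → Q) is (Q → P). It is not in general equivalent to the original.
Here P = 'n is divisible by 5^2' and Q = 'n is divisible by 5'.

If n is divisible by 5, then n is divisible by 5^2.


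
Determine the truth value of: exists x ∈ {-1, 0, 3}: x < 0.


Evaluate the predicate on each element: -1:True, 0:False, 3:False.
Witness x = -1 satisfies the predicate.

True


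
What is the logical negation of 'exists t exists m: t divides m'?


Negation flips each quantifier (∀↔∃) and negates the inner predicate.
¬(exists t exists m: φ) = forall t forall m: ¬φ.

forall t forall m: ~(t divides m)


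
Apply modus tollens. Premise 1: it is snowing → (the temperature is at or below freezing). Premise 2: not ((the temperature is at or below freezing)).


Modus tollens: from (P → Q) and ¬Q, infer ¬P.
Q = '(the temperature is at or below freezing)' is denied; since P → Q, P must also fail.

Not (it is snowing).


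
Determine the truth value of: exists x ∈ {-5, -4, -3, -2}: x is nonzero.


Evaluate the predicate on each element: -5:True, -4:True, -3:True, -2:True.
Witness x = -5 satisfies the predicate.

True


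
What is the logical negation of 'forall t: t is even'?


¬(forall x: φ) = exists x: ¬φ, and ¬(exists x: φ) = forall x: ¬φ.
Apply to the universal statement.

exists t: ~(t is even)


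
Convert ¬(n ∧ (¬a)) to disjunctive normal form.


Step 1: Apply De Morgan: ¬(n ∧ (¬a)) = ¬n ∨ ¬(¬a).
Step 2: Eliminate any double negations (¬¬X = X).

(¬n) ∨ a


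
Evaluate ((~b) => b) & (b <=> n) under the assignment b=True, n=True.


Substitute b=True, n=True:
~b = False
(~b) => b = False => True = True
b <=> n = True <=> True = True
((~b) => b) & (b <=> n) = True & True = True

True


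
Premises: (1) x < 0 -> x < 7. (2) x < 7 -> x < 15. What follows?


Hypothetical syllogism: from (P → Q) and (Q → R), infer (P → R).
Chain the two implications through the shared middle term 'x < 7'.

x < 0 -> x < 15


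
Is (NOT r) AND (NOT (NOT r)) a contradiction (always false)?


Truth table over {r}:
r | φ
-----
F | F
T | F
Every row is false.

Yes, it is a contradiction.


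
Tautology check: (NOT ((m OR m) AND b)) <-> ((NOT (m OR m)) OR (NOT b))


Build the truth table over {b, m}:
b | m | φ
---------
F | F | T
T | F | T
F | T | T
T | T | T
Every row evaluates to true.

Yes, it is a tautology.


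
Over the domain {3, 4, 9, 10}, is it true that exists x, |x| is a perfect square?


Evaluate the predicate on each element: 3:False, 4:True, 9:True, 10:False.
Witness x = 4 satisfies the predicate.

True


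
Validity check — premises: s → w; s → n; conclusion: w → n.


This is (no valid rule). There exist truth assignments where the premises are all true but the conclusion is false.

Invalid.


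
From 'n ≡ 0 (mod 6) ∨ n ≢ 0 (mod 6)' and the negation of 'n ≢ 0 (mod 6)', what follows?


Disjunctive syllogism: from (P ∨ Q) and ¬P, infer Q.
One disjunct, 'n ≢ 0 (mod 6)', is ruled out; the other must hold.

n ≡ 0 (mod 6)


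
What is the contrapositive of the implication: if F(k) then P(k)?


The contrapositive of (P → Q) is (¬Q → ¬P); it is logically equivalent to the original.
Here P = 'F(k)' and Q = 'P(k)'.

If not (P(k)), then not (F(k)).


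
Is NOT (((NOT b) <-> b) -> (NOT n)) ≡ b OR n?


Compare truth tables:
b | n | φ | ψ
-------------
F | F | F | F
T | F | F | T
F | T | F | T
T | T | F | T
They differ at row 2 (b=T, n=F): φ=F but ψ=T.

No, they are not logically equivalent.


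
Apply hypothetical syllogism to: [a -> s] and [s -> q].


Hypothetical syllogism: from (P → Q) and (Q → R), infer (P → R).
Chain the two implications through the shared middle term 's'.

a -> q


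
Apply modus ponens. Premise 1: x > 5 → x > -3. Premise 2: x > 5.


Modus ponens: from (P → Q) and P, infer Q.
P = 'x > 5' is asserted, and P → Q holds, so Q follows.

x > -3.


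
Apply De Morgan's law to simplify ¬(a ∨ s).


De Morgan: the negation of a disjunction is the conjunction of the negations.
Distribute ¬ across ∨, flipping it to ∧, and negate each literal.

(¬a) ∧ (¬s)


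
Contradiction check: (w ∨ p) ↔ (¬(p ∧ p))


Truth table over {p, w}:
p | w | φ
---------
F | F | F
T | F | F
F | T | T
T | T | F
Satisfying assignment at row 3: p=F, w=T gives T.

No, it is not a contradiction.


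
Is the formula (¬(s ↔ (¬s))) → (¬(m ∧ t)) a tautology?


Build the truth table over {m, s, t}:
m | s | t | φ
-------------
F | F | F | T
T | F | F | T
F | T | F | T
T | T | F | T
F | F | T | T
T | F | T | F
F | T | T | T
T | T | T | F
Counterexample at row 6: with m=T, s=F, t=T, the formula is F.

No, it is not a tautology.


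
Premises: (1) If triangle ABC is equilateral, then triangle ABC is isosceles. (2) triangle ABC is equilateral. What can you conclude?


Modus ponens: from (P → Q) and P, infer Q.
P = 'triangle ABC is equilateral' is asserted, and P → Q holds, so Q follows.

triangle ABC is isosceles.


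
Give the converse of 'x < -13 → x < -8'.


The converse of (P → Q) is (Q → P). It is not in general equivalent to the original.
Here P = 'x < -13' and Q = 'x < -8'.

If x < -8, then x < -13.


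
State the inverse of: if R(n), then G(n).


The inverse of (P → Q) is (¬P → ¬Q). It is equivalent to the converse, not to the original.
Here P = 'R(n)' and Q = 'G(n)'.

If not (R(n)), then not (G(n)).


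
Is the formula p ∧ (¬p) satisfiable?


Check all 2 assignments over {p}:
p | φ
-----
F | F
T | F
No assignment makes the formula true.

Unsatisfiable.


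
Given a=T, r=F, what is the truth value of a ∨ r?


Disjunction is false only when both operands are false.
Substitute: a=T, r=F.
T ∨ F evaluates to T.

T


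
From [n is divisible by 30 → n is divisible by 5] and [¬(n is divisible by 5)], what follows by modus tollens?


Modus tollens: from (P → Q) and ¬Q, infer ¬P.
Q = 'n is divisible by 5' is denied; since P → Q, P must also fail.

Not (n is divisible by 30).


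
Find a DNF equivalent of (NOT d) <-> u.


Step 1: (¬d) ↔ u is true exactly when both agree: ((¬d) ∧ u) ∨ (¬(¬d) ∧ ¬u).
Step 2: Eliminate any double negations (¬¬X = X).

((NOT d) AND u) OR (d AND (NOT u))


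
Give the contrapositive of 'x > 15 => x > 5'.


The contrapositive of (P → Q) is (¬Q → ¬P); it is logically equivalent to the original.
Here P = 'x > 15' and Q = 'x > 5'.

If not (x > 5), then not (x > 15).


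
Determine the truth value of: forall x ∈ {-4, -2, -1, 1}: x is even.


Evaluate the predicate on each element: -4:True, -2:True, -1:False, 1:False.
Counterexample x = -1 fails the predicate.

False


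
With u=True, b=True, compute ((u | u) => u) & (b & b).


Substitute u=True, b=True:
u | u = True | True = True
(u | u) => u = True => True = True
b & b = True & True = True
((u | u) => u) & (b & b) = True & True = True

True


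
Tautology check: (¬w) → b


Build the truth table over {b, w}:
b | w | φ
---------
F | F | F
T | F | T
F | T | T
T | T | T
Counterexample at row 1: with b=F, w=F, the formula is F.

No, it is not a tautology.
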